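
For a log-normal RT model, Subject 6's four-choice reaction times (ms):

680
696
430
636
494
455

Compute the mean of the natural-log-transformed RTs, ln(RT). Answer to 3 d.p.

ln(RT): 6.5221, 6.5453, 6.0638, 6.4552, 6.2025, 6.1203
Σ ln(RT) = 37.9093
Mean = 37.9093/6 = 6.31821

6.318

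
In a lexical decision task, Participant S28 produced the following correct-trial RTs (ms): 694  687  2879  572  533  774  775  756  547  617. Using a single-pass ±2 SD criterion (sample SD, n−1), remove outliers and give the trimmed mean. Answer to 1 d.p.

n = 10, ΣRT = 8834, M = 883.400
Σ(x−M)² = 4500698.40; s = √(4500698.40/9) = 707.162
Cutoffs: 883.400 ± 2·707.162 → [-530.9, 2297.7]
Outside: 2879 → excluded.
Retained (n=9): Σ = 5955, mean = 5955/9 = 661.667

661.7 ms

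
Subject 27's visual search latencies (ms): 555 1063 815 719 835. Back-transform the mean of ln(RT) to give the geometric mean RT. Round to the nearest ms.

ln(RT): 6.3190, 6.9689, 6.7032, 6.5779, 6.7274
Mean ln(RT) = 33.2963/5 = 6.65926
Geometric mean = exp(6.65926) = 779.97 ms

780 ms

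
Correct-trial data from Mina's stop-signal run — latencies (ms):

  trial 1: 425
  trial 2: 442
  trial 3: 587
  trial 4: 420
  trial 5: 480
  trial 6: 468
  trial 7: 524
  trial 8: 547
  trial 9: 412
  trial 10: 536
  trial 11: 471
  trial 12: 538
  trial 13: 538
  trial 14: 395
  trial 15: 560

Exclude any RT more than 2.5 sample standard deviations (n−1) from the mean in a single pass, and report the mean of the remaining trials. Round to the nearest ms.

490 ms

n = 15, ΣRT = 7343, M = 489.533
Σ(x−M)² = 52917.73; s = √(52917.73/14) = 61.480
Cutoffs: 489.533 ± 2.5·61.480 → [335.8, 643.2]
No RTs fall outside the cutoffs; all 15 retained. Mean = 7343/15 = 489.533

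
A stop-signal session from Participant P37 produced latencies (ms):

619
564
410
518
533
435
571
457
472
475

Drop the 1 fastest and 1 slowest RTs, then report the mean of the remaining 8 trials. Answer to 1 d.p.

503.1 ms

Sorted: 410, 435, 457, 472, 475, 518, 533, 564, 571, 619
Drop lowest 1 (410) and highest 1 (619)
Remaining (n=8): Σ = 4025, mean = 4025/8 = 503.125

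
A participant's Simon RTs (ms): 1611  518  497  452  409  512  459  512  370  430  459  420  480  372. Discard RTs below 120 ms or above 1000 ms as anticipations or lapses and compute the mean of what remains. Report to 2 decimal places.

Excluded: 1611
Retained (n=13): Σ = 5890
Mean = 5890/13 = 453.0769

453.08 ms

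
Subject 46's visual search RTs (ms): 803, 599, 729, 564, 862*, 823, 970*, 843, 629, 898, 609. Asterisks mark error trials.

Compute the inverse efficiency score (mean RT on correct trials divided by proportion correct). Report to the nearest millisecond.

882 ms

Correct trials (n=9): 803, 599, 729, 564, 823, 843, 629, 898, 609
Mean correct RT = 6497/9 = 721.8889 ms
Proportion correct = 9/11
IES = 721.8889 / (9/11) = 882.309 ms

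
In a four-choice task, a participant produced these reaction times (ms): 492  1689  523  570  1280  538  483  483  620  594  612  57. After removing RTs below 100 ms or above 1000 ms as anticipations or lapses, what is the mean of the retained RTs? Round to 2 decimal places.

546.11 ms

Excluded: 57, 1280, 1689
Retained (n=9): Σ = 4915
Mean = 4915/9 = 546.1111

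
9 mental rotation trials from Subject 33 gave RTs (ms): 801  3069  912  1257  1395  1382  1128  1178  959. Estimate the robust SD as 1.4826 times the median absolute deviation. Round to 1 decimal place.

321.7 ms

Sorted: 801, 912, 959, 1128, 1178, 1257, 1382, 1395, 3069 → median = 1178
|x − 1178| sorted: 0, 50, 79, 204, 217, 219, 266, 377, 1891 → MAD = 217
Robust SD ≈ 1.4826 × 217 = 321.724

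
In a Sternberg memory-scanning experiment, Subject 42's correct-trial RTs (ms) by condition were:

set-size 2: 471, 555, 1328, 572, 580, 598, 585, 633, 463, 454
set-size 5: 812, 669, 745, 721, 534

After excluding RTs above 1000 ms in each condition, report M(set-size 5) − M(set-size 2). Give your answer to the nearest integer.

151 ms

set-size 2: exclude 1328
M(set-size 2) = 4911/9 = 545.667
M(set-size 5) = 3481/5 = 696.200
Difference = 696.200 − 545.667 = 150.533 ms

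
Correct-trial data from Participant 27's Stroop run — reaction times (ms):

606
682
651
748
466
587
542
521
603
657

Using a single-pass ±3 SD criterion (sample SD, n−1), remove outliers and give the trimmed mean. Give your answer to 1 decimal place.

606.3 ms

n = 10, ΣRT = 6063, M = 606.300
Σ(x−M)² = 61856.10; s = √(61856.10/9) = 82.903
Cutoffs: 606.300 ± 3·82.903 → [357.6, 855.0]
No RTs fall outside the cutoffs; all 10 retained. Mean = 6063/10 = 606.300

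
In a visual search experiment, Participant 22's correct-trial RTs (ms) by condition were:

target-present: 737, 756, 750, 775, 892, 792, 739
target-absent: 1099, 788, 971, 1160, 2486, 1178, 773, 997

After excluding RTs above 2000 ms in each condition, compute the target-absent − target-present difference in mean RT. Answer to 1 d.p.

target-absent: exclude 2486
M(target-present) = 5441/7 = 777.286
M(target-absent) = 6966/7 = 995.143
Difference = 995.143 − 777.286 = 217.857 ms

217.9 ms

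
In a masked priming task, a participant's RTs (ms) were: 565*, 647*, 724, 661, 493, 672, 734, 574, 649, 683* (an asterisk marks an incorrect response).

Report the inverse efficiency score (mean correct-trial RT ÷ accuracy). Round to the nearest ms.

920 ms

Correct trials (n=7): 724, 661, 493, 672, 734, 574, 649
Mean correct RT = 4507/7 = 643.8571 ms
Proportion correct = 7/10
IES = 643.8571 / (7/10) = 919.796 ms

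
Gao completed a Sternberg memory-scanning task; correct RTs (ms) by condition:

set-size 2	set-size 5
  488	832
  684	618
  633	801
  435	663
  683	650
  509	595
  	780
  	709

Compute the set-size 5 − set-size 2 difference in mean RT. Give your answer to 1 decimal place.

134.0 ms

M(set-size 2) = 3432/6 = 572.000
M(set-size 5) = 5648/8 = 706.000
Difference = 706.000 − 572.000 = 134.000 ms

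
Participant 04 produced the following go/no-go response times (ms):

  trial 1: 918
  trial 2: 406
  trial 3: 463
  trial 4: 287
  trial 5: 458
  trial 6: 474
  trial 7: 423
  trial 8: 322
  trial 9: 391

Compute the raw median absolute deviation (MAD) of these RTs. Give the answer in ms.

40 ms

Sorted: 287, 322, 391, 406, 423, 458, 463, 474, 918 → median = 423
|x − 423|: 495, 17, 40, 136, 35, 51, 0, 101, 32
Sorted deviations: 0, 17, 32, 35, 40, 51, 101, 136, 495 → MAD = 40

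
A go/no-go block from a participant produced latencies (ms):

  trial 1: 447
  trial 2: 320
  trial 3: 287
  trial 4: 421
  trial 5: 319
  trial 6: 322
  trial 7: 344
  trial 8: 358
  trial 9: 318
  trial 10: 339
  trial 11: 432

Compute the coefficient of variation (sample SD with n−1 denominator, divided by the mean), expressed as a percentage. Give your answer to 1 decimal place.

15.1%

n = 11, Σ = 3907, M = 355.1818
Σ(x−M)² = 28737.636; s = √(28737.636/10) = 53.6075
CV = 53.6075 / 355.1818 = 0.15093 = 15.093%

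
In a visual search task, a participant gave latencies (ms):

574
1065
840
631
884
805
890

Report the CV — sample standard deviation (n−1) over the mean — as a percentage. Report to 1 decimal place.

20.4%

n = 7, Σ = 5689, M = 812.7143
Σ(x−M)² = 165511.429; s = √(165511.429/6) = 166.0880
CV = 166.0880 / 812.7143 = 0.20436 = 20.436%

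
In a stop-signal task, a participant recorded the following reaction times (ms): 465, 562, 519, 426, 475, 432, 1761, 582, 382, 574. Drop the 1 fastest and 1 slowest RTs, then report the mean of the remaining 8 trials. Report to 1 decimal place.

504.4 ms

Sorted: 382, 426, 432, 465, 475, 519, 562, 574, 582, 1761
Drop lowest 1 (382) and highest 1 (1761)
Remaining (n=8): Σ = 4035, mean = 4035/8 = 504.375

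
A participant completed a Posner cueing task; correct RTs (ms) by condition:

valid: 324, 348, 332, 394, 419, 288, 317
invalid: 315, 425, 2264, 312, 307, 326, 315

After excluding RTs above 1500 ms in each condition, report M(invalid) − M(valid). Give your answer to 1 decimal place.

-12.7 ms

invalid: exclude 2264
M(valid) = 2422/7 = 346.000
M(invalid) = 2000/6 = 333.333
Difference = 333.333 − 346.000 = -12.667 ms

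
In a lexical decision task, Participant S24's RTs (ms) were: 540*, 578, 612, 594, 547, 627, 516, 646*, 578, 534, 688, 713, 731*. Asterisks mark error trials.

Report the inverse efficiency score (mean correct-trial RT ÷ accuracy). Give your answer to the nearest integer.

778 ms

Correct trials (n=10): 578, 612, 594, 547, 627, 516, 578, 534, 688, 713
Mean correct RT = 5987/10 = 598.7000 ms
Proportion correct = 10/13
IES = 598.7000 / (10/13) = 778.310 ms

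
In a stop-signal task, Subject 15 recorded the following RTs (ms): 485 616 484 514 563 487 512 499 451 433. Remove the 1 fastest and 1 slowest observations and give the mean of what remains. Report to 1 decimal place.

Sorted: 433, 451, 484, 485, 487, 499, 512, 514, 563, 616
Drop lowest 1 (433) and highest 1 (616)
Remaining (n=8): Σ = 3995, mean = 3995/8 = 499.375

499.4 ms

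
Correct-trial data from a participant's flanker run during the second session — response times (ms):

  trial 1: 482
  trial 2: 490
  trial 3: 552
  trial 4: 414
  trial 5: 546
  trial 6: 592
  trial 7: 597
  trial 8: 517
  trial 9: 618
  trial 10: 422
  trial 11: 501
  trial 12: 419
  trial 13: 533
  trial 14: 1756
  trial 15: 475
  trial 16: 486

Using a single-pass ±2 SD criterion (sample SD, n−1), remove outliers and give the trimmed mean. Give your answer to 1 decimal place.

509.6 ms

n = 16, ΣRT = 9400, M = 587.500
Σ(x−M)² = 1514318.00; s = √(1514318.00/15) = 317.733
Cutoffs: 587.500 ± 2·317.733 → [-48.0, 1223.0]
Outside: 1756 → excluded.
Retained (n=15): Σ = 7644, mean = 7644/15 = 509.600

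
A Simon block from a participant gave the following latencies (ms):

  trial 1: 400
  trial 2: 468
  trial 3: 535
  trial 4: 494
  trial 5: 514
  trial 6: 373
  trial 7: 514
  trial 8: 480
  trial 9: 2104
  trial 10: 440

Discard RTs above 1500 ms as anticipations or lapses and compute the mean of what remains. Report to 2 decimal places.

468.67 ms

Excluded: 2104
Retained (n=9): Σ = 4218
Mean = 4218/9 = 468.6667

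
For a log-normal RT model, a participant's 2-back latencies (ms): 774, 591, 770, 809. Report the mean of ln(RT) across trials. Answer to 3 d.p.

ln(RT): 6.6516, 6.3818, 6.6464, 6.6958
Σ ln(RT) = 26.3756
Mean = 26.3756/4 = 6.59389

6.594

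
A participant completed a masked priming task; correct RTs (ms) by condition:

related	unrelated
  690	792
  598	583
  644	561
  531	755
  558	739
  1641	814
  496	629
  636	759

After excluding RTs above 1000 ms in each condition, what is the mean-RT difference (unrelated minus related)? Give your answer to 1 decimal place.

related: exclude 1641
M(related) = 4153/7 = 593.286
M(unrelated) = 5632/8 = 704.000
Difference = 704.000 − 593.286 = 110.714 ms

110.7 ms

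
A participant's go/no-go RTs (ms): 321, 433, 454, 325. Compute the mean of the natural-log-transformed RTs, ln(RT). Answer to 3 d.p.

5.936

ln(RT): 5.7714, 6.0707, 6.1181, 5.7838
Σ ln(RT) = 23.7441
Mean = 23.7441/4 = 5.93603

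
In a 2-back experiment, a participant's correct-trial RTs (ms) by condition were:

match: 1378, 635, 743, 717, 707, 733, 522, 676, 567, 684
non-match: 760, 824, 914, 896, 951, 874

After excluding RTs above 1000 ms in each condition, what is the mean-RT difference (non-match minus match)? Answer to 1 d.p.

204.9 ms

match: exclude 1378
M(match) = 5984/9 = 664.889
M(non-match) = 5219/6 = 869.833
Difference = 869.833 − 664.889 = 204.944 ms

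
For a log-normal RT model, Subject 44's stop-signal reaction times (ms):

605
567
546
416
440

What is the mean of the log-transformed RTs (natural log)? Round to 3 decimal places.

6.233

ln(RT): 6.4052, 6.3404, 6.3026, 6.0307, 6.0868
Σ ln(RT) = 31.1657
Mean = 31.1657/5 = 6.23313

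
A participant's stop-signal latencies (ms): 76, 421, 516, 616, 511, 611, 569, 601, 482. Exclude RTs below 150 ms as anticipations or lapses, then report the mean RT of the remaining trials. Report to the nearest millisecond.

541 ms

Excluded: 76
Retained (n=8): Σ = 4327
Mean = 4327/8 = 540.8750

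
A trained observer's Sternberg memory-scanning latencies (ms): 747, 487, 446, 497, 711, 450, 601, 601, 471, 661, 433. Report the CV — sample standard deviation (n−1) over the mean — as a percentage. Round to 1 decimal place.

20.5%

n = 11, Σ = 6105, M = 555.0000
Σ(x−M)² = 129502.000; s = √(129502.000/10) = 113.7989
CV = 113.7989 / 555.0000 = 0.20504 = 20.504%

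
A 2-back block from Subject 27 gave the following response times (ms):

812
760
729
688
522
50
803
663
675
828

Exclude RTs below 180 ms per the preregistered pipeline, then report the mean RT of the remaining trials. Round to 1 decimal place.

Excluded: 50
Retained (n=9): Σ = 6480
Mean = 6480/9 = 720.0000

720.0 ms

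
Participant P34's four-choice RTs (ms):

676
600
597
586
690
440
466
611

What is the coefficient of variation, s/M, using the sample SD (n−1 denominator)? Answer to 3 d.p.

0.153

n = 8, Σ = 4666, M = 583.2500
Σ(x−M)² = 55513.500; s = √(55513.500/7) = 89.0534
CV = 89.0534 / 583.2500 = 0.15268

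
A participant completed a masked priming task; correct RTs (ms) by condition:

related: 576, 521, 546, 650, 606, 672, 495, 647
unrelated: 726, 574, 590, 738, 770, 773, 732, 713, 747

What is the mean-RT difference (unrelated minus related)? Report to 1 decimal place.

117.9 ms

M(related) = 4713/8 = 589.125
M(unrelated) = 6363/9 = 707.000
Difference = 707.000 − 589.125 = 117.875 ms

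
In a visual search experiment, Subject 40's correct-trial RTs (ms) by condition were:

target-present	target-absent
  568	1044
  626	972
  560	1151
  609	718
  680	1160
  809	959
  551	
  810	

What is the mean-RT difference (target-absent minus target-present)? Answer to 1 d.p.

349.0 ms

M(target-present) = 5213/8 = 651.625
M(target-absent) = 6004/6 = 1000.667
Difference = 1000.667 − 651.625 = 349.042 ms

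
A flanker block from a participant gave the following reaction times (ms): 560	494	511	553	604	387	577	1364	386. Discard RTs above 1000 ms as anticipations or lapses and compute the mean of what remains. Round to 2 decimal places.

509.00 ms

Excluded: 1364
Retained (n=8): Σ = 4072
Mean = 4072/8 = 509.0000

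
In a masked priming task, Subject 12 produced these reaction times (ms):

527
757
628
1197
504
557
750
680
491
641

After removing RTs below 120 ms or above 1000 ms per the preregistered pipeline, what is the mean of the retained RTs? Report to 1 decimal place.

615.0 ms

Excluded: 1197
Retained (n=9): Σ = 5535
Mean = 5535/9 = 615.0000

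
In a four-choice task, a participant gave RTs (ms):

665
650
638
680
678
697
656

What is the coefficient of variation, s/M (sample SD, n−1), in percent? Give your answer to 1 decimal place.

n = 7, Σ = 4664, M = 666.2857
Σ(x−M)² = 2441.429; s = √(2441.429/6) = 20.1719
CV = 20.1719 / 666.2857 = 0.03028 = 3.028%

3.0%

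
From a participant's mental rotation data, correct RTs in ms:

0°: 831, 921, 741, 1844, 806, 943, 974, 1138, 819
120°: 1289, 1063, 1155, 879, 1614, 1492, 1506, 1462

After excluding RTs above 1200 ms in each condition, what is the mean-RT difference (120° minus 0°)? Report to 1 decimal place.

0°: exclude 1844
120°: exclude 1289, 1614, 1492, 1506, 1462
M(0°) = 7173/8 = 896.625
M(120°) = 3097/3 = 1032.333
Difference = 1032.333 − 896.625 = 135.708 ms

135.7 ms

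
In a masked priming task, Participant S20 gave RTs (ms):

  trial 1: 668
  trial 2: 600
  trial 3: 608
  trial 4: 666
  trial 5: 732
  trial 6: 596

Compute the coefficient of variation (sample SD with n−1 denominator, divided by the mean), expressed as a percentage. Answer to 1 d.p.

8.3%

n = 6, Σ = 3870, M = 645.0000
Σ(x−M)² = 14334.000; s = √(14334.000/5) = 53.5425
CV = 53.5425 / 645.0000 = 0.08301 = 8.301%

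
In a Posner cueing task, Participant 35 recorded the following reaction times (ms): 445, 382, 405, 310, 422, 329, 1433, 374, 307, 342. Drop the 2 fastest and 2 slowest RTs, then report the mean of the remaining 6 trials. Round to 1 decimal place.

Sorted: 307, 310, 329, 342, 374, 382, 405, 422, 445, 1433
Drop lowest 2 (307, 310) and highest 2 (445, 1433)
Remaining (n=6): Σ = 2254, mean = 2254/6 = 375.667

375.7 ms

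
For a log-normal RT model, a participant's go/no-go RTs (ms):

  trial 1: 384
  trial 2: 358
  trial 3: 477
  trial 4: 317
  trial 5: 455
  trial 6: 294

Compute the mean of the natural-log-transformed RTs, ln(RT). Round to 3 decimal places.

5.927

ln(RT): 5.9506, 5.8805, 6.1675, 5.7589, 6.1203, 5.6836
Σ ln(RT) = 35.5615
Mean = 35.5615/6 = 5.92691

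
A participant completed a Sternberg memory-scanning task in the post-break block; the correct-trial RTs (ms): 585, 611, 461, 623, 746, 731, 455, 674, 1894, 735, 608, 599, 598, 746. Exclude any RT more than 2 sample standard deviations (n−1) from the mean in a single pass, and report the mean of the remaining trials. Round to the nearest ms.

629 ms

n = 14, ΣRT = 10066, M = 719.000
Σ(x−M)² = 1600966.00; s = √(1600966.00/13) = 350.929
Cutoffs: 719.000 ± 2·350.929 → [17.1, 1420.9]
Outside: 1894 → excluded.
Retained (n=13): Σ = 8172, mean = 8172/13 = 628.615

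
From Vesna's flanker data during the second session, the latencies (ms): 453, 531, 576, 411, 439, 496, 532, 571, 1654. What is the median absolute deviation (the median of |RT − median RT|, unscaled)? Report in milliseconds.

45 ms

Sorted: 411, 439, 453, 496, 531, 532, 571, 576, 1654 → median = 531
|x − 531|: 78, 0, 45, 120, 92, 35, 1, 40, 1123
Sorted deviations: 0, 1, 35, 40, 45, 78, 92, 120, 1123 → MAD = 45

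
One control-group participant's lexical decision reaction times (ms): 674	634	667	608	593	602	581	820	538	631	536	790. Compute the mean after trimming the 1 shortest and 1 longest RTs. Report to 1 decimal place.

631.8 ms

Sorted: 536, 538, 581, 593, 602, 608, 631, 634, 667, 674, 790, 820
Drop lowest 1 (536) and highest 1 (820)
Remaining (n=10): Σ = 6318, mean = 6318/10 = 631.800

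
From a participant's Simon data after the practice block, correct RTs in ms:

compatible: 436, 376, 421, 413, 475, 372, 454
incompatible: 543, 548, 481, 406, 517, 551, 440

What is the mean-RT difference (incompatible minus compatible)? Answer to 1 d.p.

77.0 ms

M(compatible) = 2947/7 = 421.000
M(incompatible) = 3486/7 = 498.000
Difference = 498.000 − 421.000 = 77.000 ms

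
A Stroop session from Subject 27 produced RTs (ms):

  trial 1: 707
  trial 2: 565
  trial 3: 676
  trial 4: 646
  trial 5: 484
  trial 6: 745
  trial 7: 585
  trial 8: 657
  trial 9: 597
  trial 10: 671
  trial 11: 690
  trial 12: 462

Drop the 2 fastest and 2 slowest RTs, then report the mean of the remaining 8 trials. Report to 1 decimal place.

Sorted: 462, 484, 565, 585, 597, 646, 657, 671, 676, 690, 707, 745
Drop lowest 2 (462, 484) and highest 2 (707, 745)
Remaining (n=8): Σ = 5087, mean = 5087/8 = 635.875

635.9 ms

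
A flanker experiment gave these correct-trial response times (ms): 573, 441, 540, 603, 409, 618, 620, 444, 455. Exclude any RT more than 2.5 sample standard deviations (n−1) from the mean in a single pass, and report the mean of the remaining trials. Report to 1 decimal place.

522.6 ms

n = 9, ΣRT = 4703, M = 522.556
Σ(x−M)² = 58206.22; s = √(58206.22/8) = 85.298
Cutoffs: 522.556 ± 2.5·85.298 → [309.3, 735.8]
No RTs fall outside the cutoffs; all 9 retained. Mean = 4703/9 = 522.556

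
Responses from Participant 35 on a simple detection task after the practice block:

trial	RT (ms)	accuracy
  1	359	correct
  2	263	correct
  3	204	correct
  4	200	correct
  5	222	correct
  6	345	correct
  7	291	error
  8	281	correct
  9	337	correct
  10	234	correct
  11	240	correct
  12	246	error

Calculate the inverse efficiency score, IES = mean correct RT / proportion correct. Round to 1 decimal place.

Correct trials (n=10): 359, 263, 204, 200, 222, 345, 281, 337, 234, 240
Mean correct RT = 2685/10 = 268.5000 ms
Proportion correct = 10/12
IES = 268.5000 / (10/12) = 322.200 ms

322.2 ms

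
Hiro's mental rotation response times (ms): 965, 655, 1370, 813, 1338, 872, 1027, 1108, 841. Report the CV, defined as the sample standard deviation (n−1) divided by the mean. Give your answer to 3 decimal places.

0.240

n = 9, Σ = 8989, M = 998.7778
Σ(x−M)² = 460407.556; s = √(460407.556/8) = 239.8978
CV = 239.8978 / 998.7778 = 0.24019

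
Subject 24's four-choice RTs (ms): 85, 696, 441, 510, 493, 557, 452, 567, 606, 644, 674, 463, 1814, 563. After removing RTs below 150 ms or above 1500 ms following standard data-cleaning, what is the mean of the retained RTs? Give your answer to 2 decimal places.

555.50 ms

Excluded: 85, 1814
Retained (n=12): Σ = 6666
Mean = 6666/12 = 555.5000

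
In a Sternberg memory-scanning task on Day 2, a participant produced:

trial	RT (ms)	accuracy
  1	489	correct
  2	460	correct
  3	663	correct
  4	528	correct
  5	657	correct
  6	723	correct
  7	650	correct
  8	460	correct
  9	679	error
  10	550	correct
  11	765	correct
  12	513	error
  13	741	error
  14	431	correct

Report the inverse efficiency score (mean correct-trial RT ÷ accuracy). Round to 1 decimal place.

Correct trials (n=11): 489, 460, 663, 528, 657, 723, 650, 460, 550, 765, 431
Mean correct RT = 6376/11 = 579.6364 ms
Proportion correct = 11/14
IES = 579.6364 / (11/14) = 737.719 ms

737.7 ms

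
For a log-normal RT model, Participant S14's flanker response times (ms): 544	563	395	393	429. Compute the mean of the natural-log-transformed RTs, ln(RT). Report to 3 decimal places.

ln(RT): 6.2989, 6.3333, 5.9789, 5.9738, 6.0615
Σ ln(RT) = 30.6464
Mean = 30.6464/5 = 6.12928

6.129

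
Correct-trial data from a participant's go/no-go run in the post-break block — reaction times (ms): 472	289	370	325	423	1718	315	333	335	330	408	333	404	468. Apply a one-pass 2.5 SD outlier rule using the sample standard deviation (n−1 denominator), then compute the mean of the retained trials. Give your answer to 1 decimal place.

369.6 ms

n = 14, ΣRT = 6523, M = 465.929
Σ(x−M)² = 1730862.93; s = √(1730862.93/13) = 364.888
Cutoffs: 465.929 ± 2.5·364.888 → [-446.3, 1378.1]
Outside: 1718 → excluded.
Retained (n=13): Σ = 4805, mean = 4805/13 = 369.615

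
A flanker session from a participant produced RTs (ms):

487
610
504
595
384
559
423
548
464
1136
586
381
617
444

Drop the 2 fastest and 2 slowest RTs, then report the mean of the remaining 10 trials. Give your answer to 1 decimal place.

Sorted: 381, 384, 423, 444, 464, 487, 504, 548, 559, 586, 595, 610, 617, 1136
Drop lowest 2 (381, 384) and highest 2 (617, 1136)
Remaining (n=10): Σ = 5220, mean = 5220/10 = 522.000

522.0 ms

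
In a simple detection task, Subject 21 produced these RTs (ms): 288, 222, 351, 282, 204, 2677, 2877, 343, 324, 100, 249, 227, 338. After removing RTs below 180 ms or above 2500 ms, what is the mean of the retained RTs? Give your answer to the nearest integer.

283 ms

Excluded: 100, 2677, 2877
Retained (n=10): Σ = 2828
Mean = 2828/10 = 282.8000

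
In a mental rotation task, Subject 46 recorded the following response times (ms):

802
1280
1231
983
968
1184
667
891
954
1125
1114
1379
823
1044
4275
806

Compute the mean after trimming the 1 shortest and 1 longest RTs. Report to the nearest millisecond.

Sorted: 667, 802, 806, 823, 891, 954, 968, 983, 1044, 1114, 1125, 1184, 1231, 1280, 1379, 4275
Drop lowest 1 (667) and highest 1 (4275)
Remaining (n=14): Σ = 14584, mean = 14584/14 = 1041.714

1042 ms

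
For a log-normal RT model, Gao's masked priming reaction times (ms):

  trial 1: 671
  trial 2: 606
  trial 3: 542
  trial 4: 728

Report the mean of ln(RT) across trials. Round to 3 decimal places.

6.450

ln(RT): 6.5088, 6.4069, 6.2953, 6.5903
Σ ln(RT) = 25.8012
Mean = 25.8012/4 = 6.45030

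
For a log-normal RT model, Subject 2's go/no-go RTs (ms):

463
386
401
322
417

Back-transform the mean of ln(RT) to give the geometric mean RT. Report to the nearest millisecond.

ln(RT): 6.1377, 5.9558, 5.9940, 5.7746, 6.0331
Mean ln(RT) = 29.8952/5 = 5.97903
Geometric mean = exp(5.97903) = 395.06 ms

395 ms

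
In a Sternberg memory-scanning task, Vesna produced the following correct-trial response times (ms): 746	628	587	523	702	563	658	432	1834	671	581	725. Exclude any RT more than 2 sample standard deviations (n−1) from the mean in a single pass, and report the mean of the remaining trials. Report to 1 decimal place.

n = 12, ΣRT = 8650, M = 720.833
Σ(x−M)² = 1440133.67; s = √(1440133.67/11) = 361.830
Cutoffs: 720.833 ± 2·361.830 → [-2.8, 1444.5]
Outside: 1834 → excluded.
Retained (n=11): Σ = 6816, mean = 6816/11 = 619.636

619.6 ms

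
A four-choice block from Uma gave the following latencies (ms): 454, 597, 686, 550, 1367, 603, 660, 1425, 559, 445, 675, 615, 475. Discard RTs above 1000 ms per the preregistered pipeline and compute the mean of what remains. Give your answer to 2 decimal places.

574.45 ms

Excluded: 1367, 1425
Retained (n=11): Σ = 6319
Mean = 6319/11 = 574.4545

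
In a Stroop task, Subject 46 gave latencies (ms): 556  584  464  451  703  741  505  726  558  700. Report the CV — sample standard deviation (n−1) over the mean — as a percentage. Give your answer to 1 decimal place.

18.5%

n = 10, Σ = 5988, M = 598.8000
Σ(x−M)² = 110029.600; s = √(110029.600/9) = 110.5690
CV = 110.5690 / 598.8000 = 0.18465 = 18.465%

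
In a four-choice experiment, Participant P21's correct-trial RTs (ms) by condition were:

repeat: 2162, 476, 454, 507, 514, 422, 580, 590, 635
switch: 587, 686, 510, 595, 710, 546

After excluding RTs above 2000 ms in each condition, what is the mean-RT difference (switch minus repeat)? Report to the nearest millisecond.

repeat: exclude 2162
M(repeat) = 4178/8 = 522.250
M(switch) = 3634/6 = 605.667
Difference = 605.667 − 522.250 = 83.417 ms

83 ms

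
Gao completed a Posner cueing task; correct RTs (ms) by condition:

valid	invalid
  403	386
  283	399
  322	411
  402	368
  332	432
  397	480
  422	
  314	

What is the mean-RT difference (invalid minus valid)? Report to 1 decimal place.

53.3 ms

M(valid) = 2875/8 = 359.375
M(invalid) = 2476/6 = 412.667
Difference = 412.667 − 359.375 = 53.292 ms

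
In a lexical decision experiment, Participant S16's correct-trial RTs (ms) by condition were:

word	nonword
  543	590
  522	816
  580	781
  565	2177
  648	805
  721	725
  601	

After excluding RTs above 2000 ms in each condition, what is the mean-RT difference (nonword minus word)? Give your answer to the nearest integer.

nonword: exclude 2177
M(word) = 4180/7 = 597.143
M(nonword) = 3717/5 = 743.400
Difference = 743.400 − 597.143 = 146.257 ms

146 ms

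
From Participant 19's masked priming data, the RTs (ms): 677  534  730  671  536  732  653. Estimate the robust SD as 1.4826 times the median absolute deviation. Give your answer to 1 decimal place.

Sorted: 534, 536, 653, 671, 677, 730, 732 → median = 671
|x − 671| sorted: 0, 6, 18, 59, 61, 135, 137 → MAD = 59
Robust SD ≈ 1.4826 × 59 = 87.473

87.5 ms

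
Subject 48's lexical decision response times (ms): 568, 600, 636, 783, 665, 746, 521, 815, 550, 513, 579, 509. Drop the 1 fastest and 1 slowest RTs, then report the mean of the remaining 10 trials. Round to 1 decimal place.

Sorted: 509, 513, 521, 550, 568, 579, 600, 636, 665, 746, 783, 815
Drop lowest 1 (509) and highest 1 (815)
Remaining (n=10): Σ = 6161, mean = 6161/10 = 616.100

616.1 ms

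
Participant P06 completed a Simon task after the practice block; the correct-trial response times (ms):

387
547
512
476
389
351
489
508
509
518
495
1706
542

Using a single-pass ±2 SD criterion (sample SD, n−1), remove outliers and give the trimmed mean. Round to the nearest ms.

477 ms

n = 13, ΣRT = 7429, M = 571.462
Σ(x−M)² = 1440647.23; s = √(1440647.23/12) = 346.488
Cutoffs: 571.462 ± 2·346.488 → [-121.5, 1264.4]
Outside: 1706 → excluded.
Retained (n=12): Σ = 5723, mean = 5723/12 = 476.917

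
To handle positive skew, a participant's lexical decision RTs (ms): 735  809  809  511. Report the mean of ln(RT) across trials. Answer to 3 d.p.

6.557

ln(RT): 6.5999, 6.6958, 6.6958, 6.2364
Σ ln(RT) = 26.2278
Mean = 26.2278/4 = 6.55696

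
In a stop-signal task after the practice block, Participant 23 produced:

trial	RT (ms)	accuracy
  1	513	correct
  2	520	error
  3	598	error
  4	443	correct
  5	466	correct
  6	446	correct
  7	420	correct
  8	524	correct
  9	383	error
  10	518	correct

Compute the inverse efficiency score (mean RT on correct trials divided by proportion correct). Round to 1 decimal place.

Correct trials (n=7): 513, 443, 466, 446, 420, 524, 518
Mean correct RT = 3330/7 = 475.7143 ms
Proportion correct = 7/10
IES = 475.7143 / (7/10) = 679.592 ms

679.6 ms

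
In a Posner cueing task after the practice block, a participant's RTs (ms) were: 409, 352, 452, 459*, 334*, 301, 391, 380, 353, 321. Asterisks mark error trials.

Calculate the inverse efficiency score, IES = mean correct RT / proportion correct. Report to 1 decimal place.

462.3 ms

Correct trials (n=8): 409, 352, 452, 301, 391, 380, 353, 321
Mean correct RT = 2959/8 = 369.8750 ms
Proportion correct = 8/10
IES = 369.8750 / (8/10) = 462.344 ms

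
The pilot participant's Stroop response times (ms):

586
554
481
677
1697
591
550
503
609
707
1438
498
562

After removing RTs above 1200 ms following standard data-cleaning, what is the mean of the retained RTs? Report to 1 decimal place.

Excluded: 1438, 1697
Retained (n=11): Σ = 6318
Mean = 6318/11 = 574.3636

574.4 ms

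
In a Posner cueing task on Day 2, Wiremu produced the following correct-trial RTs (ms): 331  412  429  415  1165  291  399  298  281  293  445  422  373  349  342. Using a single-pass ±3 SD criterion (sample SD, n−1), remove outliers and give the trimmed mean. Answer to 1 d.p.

n = 15, ΣRT = 6245, M = 416.333
Σ(x−M)² = 644293.33; s = √(644293.33/14) = 214.525
Cutoffs: 416.333 ± 3·214.525 → [-227.2, 1059.9]
Outside: 1165 → excluded.
Retained (n=14): Σ = 5080, mean = 5080/14 = 362.857

362.9 ms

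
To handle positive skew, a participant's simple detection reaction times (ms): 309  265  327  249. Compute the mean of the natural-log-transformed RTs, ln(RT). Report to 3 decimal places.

5.655

ln(RT): 5.7333, 5.5797, 5.7900, 5.5175
Σ ln(RT) = 22.6205
Mean = 22.6205/4 = 5.65512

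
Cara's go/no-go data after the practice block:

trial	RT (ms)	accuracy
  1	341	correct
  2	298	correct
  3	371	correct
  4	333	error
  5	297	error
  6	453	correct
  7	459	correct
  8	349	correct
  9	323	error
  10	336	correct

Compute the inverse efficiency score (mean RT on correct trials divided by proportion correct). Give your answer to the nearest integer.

Correct trials (n=7): 341, 298, 371, 453, 459, 349, 336
Mean correct RT = 2607/7 = 372.4286 ms
Proportion correct = 7/10
IES = 372.4286 / (7/10) = 532.041 ms

532 ms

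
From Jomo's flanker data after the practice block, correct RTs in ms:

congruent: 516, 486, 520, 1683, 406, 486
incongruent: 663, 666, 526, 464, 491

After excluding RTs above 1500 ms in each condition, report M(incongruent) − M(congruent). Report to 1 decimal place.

congruent: exclude 1683
M(congruent) = 2414/5 = 482.800
M(incongruent) = 2810/5 = 562.000
Difference = 562.000 − 482.800 = 79.200 ms

79.2 ms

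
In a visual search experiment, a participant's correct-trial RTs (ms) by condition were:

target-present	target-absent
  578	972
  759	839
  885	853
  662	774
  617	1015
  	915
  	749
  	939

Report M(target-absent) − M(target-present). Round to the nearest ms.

182 ms

M(target-present) = 3501/5 = 700.200
M(target-absent) = 7056/8 = 882.000
Difference = 882.000 − 700.200 = 181.800 ms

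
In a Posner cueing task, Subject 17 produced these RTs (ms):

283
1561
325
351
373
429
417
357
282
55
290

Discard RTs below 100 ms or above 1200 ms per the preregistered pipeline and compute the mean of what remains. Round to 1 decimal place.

Excluded: 55, 1561
Retained (n=9): Σ = 3107
Mean = 3107/9 = 345.2222

345.2 ms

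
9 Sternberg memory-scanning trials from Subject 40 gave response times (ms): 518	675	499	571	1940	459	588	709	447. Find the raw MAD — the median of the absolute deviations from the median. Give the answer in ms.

Sorted: 447, 459, 499, 518, 571, 588, 675, 709, 1940 → median = 571
|x − 571|: 53, 104, 72, 0, 1369, 112, 17, 138, 124
Sorted deviations: 0, 17, 53, 72, 104, 112, 124, 138, 1369 → MAD = 104

104 ms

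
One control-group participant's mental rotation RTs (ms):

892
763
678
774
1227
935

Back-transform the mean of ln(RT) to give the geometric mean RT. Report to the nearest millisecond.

ln(RT): 6.7935, 6.6373, 6.5191, 6.6516, 7.1123, 6.8405
Mean ln(RT) = 40.5543/6 = 6.75905
Geometric mean = exp(6.75905) = 861.83 ms

862 ms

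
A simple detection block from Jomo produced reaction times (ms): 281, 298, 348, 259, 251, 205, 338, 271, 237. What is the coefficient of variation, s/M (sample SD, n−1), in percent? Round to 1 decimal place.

n = 9, Σ = 2488, M = 276.4444
Σ(x−M)² = 17036.222; s = √(17036.222/8) = 46.1468
CV = 46.1468 / 276.4444 = 0.16693 = 16.693%

16.7%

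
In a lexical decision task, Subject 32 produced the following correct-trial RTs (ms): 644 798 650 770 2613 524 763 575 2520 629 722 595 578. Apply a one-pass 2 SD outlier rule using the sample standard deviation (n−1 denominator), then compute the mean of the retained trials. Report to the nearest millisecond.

n = 13, ΣRT = 12381, M = 952.385
Σ(x−M)² = 6246039.08; s = √(6246039.08/12) = 721.459
Cutoffs: 952.385 ± 2·721.459 → [-490.5, 2395.3]
Outside: 2520, 2613 → excluded.
Retained (n=11): Σ = 7248, mean = 7248/11 = 658.909

659 ms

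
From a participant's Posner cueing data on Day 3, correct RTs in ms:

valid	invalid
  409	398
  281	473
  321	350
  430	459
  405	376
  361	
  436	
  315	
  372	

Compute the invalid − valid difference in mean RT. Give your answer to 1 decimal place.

M(valid) = 3330/9 = 370.000
M(invalid) = 2056/5 = 411.200
Difference = 411.200 − 370.000 = 41.200 ms

41.2 ms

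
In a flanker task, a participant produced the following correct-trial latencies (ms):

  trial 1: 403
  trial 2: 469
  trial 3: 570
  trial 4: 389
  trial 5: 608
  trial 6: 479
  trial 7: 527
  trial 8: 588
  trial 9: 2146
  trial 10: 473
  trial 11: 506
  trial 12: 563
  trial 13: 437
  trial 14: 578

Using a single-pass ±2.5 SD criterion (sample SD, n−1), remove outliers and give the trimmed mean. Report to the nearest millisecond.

n = 14, ΣRT = 8736, M = 624.000
Σ(x−M)² = 2557008.00; s = √(2557008.00/13) = 443.501
Cutoffs: 624.000 ± 2.5·443.501 → [-484.8, 1732.8]
Outside: 2146 → excluded.
Retained (n=13): Σ = 6590, mean = 6590/13 = 506.923

507 ms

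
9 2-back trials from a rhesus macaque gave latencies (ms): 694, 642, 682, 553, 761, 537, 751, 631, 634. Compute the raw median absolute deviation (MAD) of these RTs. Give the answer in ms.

Sorted: 537, 553, 631, 634, 642, 682, 694, 751, 761 → median = 642
|x − 642|: 52, 0, 40, 89, 119, 105, 109, 11, 8
Sorted deviations: 0, 8, 11, 40, 52, 89, 105, 109, 119 → MAD = 52

52 ms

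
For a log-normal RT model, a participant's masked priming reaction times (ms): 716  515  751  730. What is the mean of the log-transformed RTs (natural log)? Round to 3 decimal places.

6.508

ln(RT): 6.5737, 6.2442, 6.6214, 6.5930
Σ ln(RT) = 26.0323
Mean = 26.0323/4 = 6.50807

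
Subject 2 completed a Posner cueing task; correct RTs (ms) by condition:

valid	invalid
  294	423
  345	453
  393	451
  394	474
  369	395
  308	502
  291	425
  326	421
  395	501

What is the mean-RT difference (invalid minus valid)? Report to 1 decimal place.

103.3 ms

M(valid) = 3115/9 = 346.111
M(invalid) = 4045/9 = 449.444
Difference = 449.444 − 346.111 = 103.333 ms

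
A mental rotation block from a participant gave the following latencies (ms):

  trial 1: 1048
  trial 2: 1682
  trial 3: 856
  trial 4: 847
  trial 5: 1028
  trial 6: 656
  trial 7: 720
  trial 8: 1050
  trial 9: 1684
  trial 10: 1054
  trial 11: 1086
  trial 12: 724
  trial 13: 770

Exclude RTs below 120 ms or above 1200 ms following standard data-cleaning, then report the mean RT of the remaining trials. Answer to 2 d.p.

Excluded: 1682, 1684
Retained (n=11): Σ = 9839
Mean = 9839/11 = 894.4545

894.45 ms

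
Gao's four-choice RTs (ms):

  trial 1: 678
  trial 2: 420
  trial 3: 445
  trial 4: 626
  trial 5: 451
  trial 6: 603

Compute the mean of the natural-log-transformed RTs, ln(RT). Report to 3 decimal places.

6.268

ln(RT): 6.5191, 6.0403, 6.0981, 6.4394, 6.1115, 6.4019
Σ ln(RT) = 37.6102
Mean = 37.6102/6 = 6.26837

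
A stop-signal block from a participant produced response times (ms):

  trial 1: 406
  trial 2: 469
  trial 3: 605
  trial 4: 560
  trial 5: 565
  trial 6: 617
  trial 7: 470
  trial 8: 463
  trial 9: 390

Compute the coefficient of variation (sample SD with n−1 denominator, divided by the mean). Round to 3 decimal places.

0.166

n = 9, Σ = 4545, M = 505.0000
Σ(x−M)² = 56480.000; s = √(56480.000/8) = 84.0238
CV = 84.0238 / 505.0000 = 0.16638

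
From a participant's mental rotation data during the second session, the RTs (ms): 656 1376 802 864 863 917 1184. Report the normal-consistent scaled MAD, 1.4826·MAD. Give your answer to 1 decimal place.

91.9 ms

Sorted: 656, 802, 863, 864, 917, 1184, 1376 → median = 864
|x − 864| sorted: 0, 1, 53, 62, 208, 320, 512 → MAD = 62
Robust SD ≈ 1.4826 × 62 = 91.921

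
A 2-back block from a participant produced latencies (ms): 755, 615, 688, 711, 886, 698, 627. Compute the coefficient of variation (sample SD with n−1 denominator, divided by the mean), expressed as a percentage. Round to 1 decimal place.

n = 7, Σ = 4980, M = 711.4286
Σ(x−M)² = 49529.714; s = √(49529.714/6) = 90.8568
CV = 90.8568 / 711.4286 = 0.12771 = 12.771%

12.8%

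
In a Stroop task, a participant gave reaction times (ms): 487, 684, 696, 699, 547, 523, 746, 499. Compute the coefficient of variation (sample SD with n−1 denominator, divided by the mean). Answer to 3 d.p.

n = 8, Σ = 4881, M = 610.1250
Σ(x−M)² = 78276.875; s = √(78276.875/7) = 105.7469
CV = 105.7469 / 610.1250 = 0.17332

0.173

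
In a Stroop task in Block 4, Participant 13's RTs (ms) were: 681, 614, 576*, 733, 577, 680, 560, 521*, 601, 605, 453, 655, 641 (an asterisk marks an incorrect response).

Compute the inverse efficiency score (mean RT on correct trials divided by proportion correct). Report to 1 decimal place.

730.6 ms

Correct trials (n=11): 681, 614, 733, 577, 680, 560, 601, 605, 453, 655, 641
Mean correct RT = 6800/11 = 618.1818 ms
Proportion correct = 11/13
IES = 618.1818 / (11/13) = 730.579 ms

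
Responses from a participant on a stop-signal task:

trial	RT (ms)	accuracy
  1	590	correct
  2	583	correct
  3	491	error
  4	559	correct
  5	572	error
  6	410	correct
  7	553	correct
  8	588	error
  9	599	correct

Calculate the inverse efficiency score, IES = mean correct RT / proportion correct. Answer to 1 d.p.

Correct trials (n=6): 590, 583, 559, 410, 553, 599
Mean correct RT = 3294/6 = 549.0000 ms
Proportion correct = 6/9
IES = 549.0000 / (6/9) = 823.500 ms

823.5 ms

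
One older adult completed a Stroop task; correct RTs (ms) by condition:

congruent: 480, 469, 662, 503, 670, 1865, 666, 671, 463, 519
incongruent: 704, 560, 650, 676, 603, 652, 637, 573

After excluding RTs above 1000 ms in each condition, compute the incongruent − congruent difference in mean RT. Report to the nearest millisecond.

65 ms

congruent: exclude 1865
M(congruent) = 5103/9 = 567.000
M(incongruent) = 5055/8 = 631.875
Difference = 631.875 − 567.000 = 64.875 ms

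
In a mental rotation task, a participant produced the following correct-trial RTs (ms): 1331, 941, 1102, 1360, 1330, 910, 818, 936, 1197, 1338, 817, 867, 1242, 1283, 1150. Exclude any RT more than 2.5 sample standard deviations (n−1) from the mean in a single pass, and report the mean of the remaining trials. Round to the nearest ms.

1108 ms

n = 15, ΣRT = 16622, M = 1108.133
Σ(x−M)² = 597257.73; s = √(597257.73/14) = 206.546
Cutoffs: 1108.133 ± 2.5·206.546 → [591.8, 1624.5]
No RTs fall outside the cutoffs; all 15 retained. Mean = 16622/15 = 1108.133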